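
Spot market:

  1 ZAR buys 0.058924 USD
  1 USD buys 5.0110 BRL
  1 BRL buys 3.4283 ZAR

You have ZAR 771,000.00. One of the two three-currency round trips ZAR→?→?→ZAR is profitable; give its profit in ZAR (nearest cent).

Profit: ZAR 9,458.51

Profitable loop is ZAR → USD → BRL → ZAR:
ZAR 771,000.00 × 0.058924 = USD 45,430.40
USD 45,430.40 × 5.0110 = BRL 227,651.75
BRL 227,651.75 × 3.4283 = ZAR 780,458.51
Profit = ZAR 780,458.51 − ZAR 771,000.00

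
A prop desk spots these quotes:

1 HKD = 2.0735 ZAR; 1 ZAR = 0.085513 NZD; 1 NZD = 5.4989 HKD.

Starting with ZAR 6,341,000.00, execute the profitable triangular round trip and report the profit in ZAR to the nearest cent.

Profit: ZAR 162,479.10

Profitable loop is ZAR → HKD → NZD → ZAR:
ZAR 6,341,000.00 ÷ 2.0735 = HKD 3,058,114.30
HKD 3,058,114.30 ÷ 5.4989 = NZD 556,132.01
NZD 556,132.01 ÷ 0.085513 = ZAR 6,503,479.10
Profit = ZAR 6,503,479.10 − ZAR 6,341,000.00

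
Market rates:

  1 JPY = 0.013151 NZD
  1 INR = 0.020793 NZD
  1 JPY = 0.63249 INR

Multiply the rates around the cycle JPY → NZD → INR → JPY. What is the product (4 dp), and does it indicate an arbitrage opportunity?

1.0000 (no arbitrage)

Around JPY → NZD → INR → JPY: 1 × 0.013151 ÷ 0.020793 ÷ 0.63249 = 0.999972
Product ≈ 1 (deviation 0.003%, within rounding noise).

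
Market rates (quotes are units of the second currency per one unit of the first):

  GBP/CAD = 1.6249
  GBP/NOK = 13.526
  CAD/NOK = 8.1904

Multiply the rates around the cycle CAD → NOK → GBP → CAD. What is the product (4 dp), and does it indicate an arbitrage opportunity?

0.9839 (arbitrage exists)

Around CAD → NOK → GBP → CAD: 1 × 8.1904 ÷ 13.526 × 1.6249 = 0.983926
Product < 1; profitable direction is CAD → GBP → NOK → CAD.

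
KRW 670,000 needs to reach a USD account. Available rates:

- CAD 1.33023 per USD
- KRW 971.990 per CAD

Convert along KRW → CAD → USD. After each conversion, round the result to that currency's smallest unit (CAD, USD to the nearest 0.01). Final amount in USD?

USD 518.19

KRW 670,000 ÷ 971.990 = CAD 689.31
CAD 689.31 ÷ 1.33023 = USD 518.19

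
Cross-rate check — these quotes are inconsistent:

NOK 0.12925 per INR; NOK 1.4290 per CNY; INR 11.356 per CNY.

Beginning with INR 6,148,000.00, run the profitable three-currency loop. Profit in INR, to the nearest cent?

Profit: INR 166,770.42

Profitable loop is INR → NOK → CNY → INR:
INR 6,148,000.00 × 0.12925 = NOK 794,629.00
NOK 794,629.00 ÷ 1.4290 = CNY 556,073.48
CNY 556,073.48 × 11.356 = INR 6,314,770.42
Profit = INR 6,314,770.42 − INR 6,148,000.00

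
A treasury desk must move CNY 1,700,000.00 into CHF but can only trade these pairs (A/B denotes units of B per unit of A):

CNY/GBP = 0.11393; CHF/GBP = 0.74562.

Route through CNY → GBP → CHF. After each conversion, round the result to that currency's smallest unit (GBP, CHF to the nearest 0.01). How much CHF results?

CNY 1,700,000.00 × 0.11393 = GBP 193,681.00
GBP 193,681.00 ÷ 0.74562 = CHF 259,758.32

CHF 259,758.32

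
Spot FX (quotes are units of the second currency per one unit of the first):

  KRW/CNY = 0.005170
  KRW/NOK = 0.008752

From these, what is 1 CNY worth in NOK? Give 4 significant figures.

CNY/NOK = 1.693

1 CNY ÷ 0.005170 = 193.424 KRW
193.424 KRW × 0.008752 = 1.69284 NOK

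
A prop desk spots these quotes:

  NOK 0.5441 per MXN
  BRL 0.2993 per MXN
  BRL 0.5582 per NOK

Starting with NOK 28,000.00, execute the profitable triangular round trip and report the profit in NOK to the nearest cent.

Profitable loop is NOK → BRL → MXN → NOK:
NOK 28,000.00 × 0.5582 = BRL 15,629.60
BRL 15,629.60 ÷ 0.2993 = MXN 52,220.51
MXN 52,220.51 × 0.5441 = NOK 28,413.18
Profit = NOK 28,413.18 − NOK 28,000.00

Profit: NOK 413.18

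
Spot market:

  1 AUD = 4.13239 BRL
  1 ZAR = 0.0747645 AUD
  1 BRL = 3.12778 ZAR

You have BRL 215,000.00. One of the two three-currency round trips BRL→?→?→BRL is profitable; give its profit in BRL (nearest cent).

Profitable loop is BRL → AUD → ZAR → BRL:
BRL 215,000.00 ÷ 4.13239 = AUD 52,028.00
AUD 52,028.00 ÷ 0.0747645 = ZAR 695,891.81
ZAR 695,891.81 ÷ 3.12778 = BRL 222,487.45
Profit = BRL 222,487.45 − BRL 215,000.00

Profit: BRL 7,487.45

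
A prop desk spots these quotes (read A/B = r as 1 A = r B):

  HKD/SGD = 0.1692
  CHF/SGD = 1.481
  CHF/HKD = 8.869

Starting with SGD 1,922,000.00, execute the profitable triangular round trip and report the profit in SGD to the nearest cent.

Profit: SGD 25,481.49

Profitable loop is SGD → CHF → HKD → SGD:
SGD 1,922,000.00 ÷ 1.481 = CHF 1,297,771.78
CHF 1,297,771.78 × 8.869 = HKD 11,509,937.88
HKD 11,509,937.88 × 0.1692 = SGD 1,947,481.49
Profit = SGD 1,947,481.49 − SGD 1,922,000.00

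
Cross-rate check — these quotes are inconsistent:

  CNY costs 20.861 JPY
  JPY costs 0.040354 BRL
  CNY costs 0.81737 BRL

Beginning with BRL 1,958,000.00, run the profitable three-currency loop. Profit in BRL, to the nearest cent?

Profitable loop is BRL → CNY → JPY → BRL:
BRL 1,958,000.00 ÷ 0.81737 = CNY 2,395,487.97
CNY 2,395,487.97 × 20.861 = JPY 49,972,274
JPY 49,972,274 × 0.040354 = BRL 2,016,581.16
Profit = BRL 2,016,581.16 − BRL 1,958,000.00

Profit: BRL 58,581.16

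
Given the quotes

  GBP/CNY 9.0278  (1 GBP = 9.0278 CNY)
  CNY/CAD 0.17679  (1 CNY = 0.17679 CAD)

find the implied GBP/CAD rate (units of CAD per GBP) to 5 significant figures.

GBP/CAD = 1.5960

1 GBP × 9.0278 = 9.0278 CNY
9.0278 CNY × 0.17679 = 1.59602 CAD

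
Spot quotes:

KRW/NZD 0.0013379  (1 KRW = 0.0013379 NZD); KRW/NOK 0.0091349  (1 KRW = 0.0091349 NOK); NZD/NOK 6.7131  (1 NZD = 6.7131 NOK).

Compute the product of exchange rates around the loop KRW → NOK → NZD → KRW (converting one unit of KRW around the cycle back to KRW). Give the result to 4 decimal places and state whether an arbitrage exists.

Around KRW → NOK → NZD → KRW: 1 × 0.0091349 ÷ 6.7131 ÷ 0.0013379 = 1.017084
Product > 1; profitable direction is KRW → NOK → NZD → KRW.

1.0171 (arbitrage exists)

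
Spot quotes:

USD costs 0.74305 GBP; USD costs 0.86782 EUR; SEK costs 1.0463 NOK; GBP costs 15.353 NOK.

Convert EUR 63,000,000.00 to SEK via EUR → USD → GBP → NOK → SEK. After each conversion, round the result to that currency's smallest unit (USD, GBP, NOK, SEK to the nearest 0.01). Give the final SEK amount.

EUR 63,000,000.00 ÷ 0.86782 = USD 72,595,699.57
USD 72,595,699.57 × 0.74305 = GBP 53,942,234.57
GBP 53,942,234.57 × 15.353 = NOK 828,175,127.35
NOK 828,175,127.35 ÷ 1.0463 = SEK 791,527,408.34

SEK 791,527,408.34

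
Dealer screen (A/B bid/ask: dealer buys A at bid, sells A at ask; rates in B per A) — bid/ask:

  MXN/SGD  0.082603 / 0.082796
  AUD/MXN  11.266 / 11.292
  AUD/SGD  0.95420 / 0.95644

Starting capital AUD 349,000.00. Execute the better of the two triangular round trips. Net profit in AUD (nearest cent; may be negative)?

Best loop AUD → SGD → MXN → AUD:
AUD 349,000.00 × 0.95420 (sell AUD at bid) = SGD 333,015.80
SGD 333,015.80 ÷ 0.082796 (buy MXN at ask) = MXN 4,022,124.26
MXN 4,022,124.26 ÷ 11.292 (buy AUD at ask) = AUD 356,192.37

Net profit: AUD 7,192.37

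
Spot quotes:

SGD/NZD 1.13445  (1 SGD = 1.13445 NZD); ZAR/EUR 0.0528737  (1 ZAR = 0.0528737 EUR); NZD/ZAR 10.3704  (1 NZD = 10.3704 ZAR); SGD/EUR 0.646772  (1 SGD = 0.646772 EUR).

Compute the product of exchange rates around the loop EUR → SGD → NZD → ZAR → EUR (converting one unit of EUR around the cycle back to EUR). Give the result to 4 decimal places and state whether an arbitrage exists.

Around EUR → SGD → NZD → ZAR → EUR: 1 ÷ 0.646772 × 1.13445 × 10.3704 × 0.0528737 = 0.961766
Product < 1; profitable direction is EUR → ZAR → NZD → SGD → EUR.

0.9618 (arbitrage exists)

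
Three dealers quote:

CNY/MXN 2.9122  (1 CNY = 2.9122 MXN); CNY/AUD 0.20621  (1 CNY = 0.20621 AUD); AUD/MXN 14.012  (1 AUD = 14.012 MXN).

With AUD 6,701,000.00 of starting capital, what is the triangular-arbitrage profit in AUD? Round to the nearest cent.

Profitable loop is AUD → CNY → MXN → AUD:
AUD 6,701,000.00 ÷ 0.20621 = CNY 32,495,999.22
CNY 32,495,999.22 × 2.9122 = MXN 94,634,848.94
MXN 94,634,848.94 ÷ 14.012 = AUD 6,753,843.06
Profit = AUD 6,753,843.06 − AUD 6,701,000.00

Profit: AUD 52,843.06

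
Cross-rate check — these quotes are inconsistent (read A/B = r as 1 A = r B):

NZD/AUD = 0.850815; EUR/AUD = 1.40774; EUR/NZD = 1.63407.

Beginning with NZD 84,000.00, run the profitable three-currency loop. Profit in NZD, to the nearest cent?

Profitable loop is NZD → EUR → AUD → NZD:
NZD 84,000.00 ÷ 1.63407 = EUR 51,405.39
EUR 51,405.39 × 1.40774 = AUD 72,365.42
AUD 72,365.42 ÷ 0.850815 = NZD 85,054.23
Profit = NZD 85,054.23 − NZD 84,000.00

Profit: NZD 1,054.23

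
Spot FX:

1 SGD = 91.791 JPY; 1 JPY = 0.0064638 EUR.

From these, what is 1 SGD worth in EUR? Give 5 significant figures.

1 SGD × 91.791 = 91.791 JPY
91.791 JPY × 0.0064638 = 0.593319 EUR

SGD/EUR = 0.59332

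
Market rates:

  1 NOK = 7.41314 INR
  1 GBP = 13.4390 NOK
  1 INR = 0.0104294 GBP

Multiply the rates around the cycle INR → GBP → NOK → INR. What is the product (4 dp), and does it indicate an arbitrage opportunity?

1.0390 (arbitrage exists)

Around INR → GBP → NOK → INR: 1 × 0.0104294 × 13.4390 × 7.41314 = 1.039031
Product > 1; profitable direction is INR → GBP → NOK → INR.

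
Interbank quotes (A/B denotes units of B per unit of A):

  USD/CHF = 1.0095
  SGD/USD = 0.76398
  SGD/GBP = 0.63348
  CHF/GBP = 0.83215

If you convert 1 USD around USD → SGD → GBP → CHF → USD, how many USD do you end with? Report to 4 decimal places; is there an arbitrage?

Around USD → SGD → GBP → CHF → USD: 1 ÷ 0.76398 × 0.63348 ÷ 0.83215 ÷ 1.0095 = 0.987059
Product < 1; profitable direction is USD → CHF → GBP → SGD → USD.

0.9871 (arbitrage exists)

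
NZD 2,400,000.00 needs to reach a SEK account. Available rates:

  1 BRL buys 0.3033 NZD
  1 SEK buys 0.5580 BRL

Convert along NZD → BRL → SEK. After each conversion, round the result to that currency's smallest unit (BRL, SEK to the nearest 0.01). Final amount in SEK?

SEK 14,180,927.37

NZD 2,400,000.00 ÷ 0.3033 = BRL 7,912,957.47
BRL 7,912,957.47 ÷ 0.5580 = SEK 14,180,927.37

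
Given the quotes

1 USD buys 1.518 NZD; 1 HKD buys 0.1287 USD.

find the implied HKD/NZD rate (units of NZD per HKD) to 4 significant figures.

HKD/NZD = 0.1954

1 HKD × 0.1287 = 0.1287 USD
0.1287 USD × 1.518 = 0.195367 NZD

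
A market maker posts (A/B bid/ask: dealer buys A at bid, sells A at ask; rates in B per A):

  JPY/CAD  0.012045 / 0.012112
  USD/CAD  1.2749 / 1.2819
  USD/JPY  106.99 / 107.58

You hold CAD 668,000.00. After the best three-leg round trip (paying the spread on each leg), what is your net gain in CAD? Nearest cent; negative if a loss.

Best loop CAD → USD → JPY → CAD:
CAD 668,000.00 ÷ 1.2819 (buy USD at ask) = USD 521,101.49
USD 521,101.49 × 106.99 (sell USD at bid) = JPY 55,752,648
JPY 55,752,648 × 0.012045 (sell JPY at bid) = CAD 671,540.65

Net profit: CAD 3,540.65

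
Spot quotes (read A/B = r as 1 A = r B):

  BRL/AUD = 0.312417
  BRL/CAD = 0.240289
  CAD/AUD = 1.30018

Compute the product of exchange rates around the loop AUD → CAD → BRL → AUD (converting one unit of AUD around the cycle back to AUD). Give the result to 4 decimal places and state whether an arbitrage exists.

1.0000 (no arbitrage)

Around AUD → CAD → BRL → AUD: 1 ÷ 1.30018 ÷ 0.240289 × 0.312417 = 0.999994
Product ≈ 1 (deviation 0.001%, within rounding noise).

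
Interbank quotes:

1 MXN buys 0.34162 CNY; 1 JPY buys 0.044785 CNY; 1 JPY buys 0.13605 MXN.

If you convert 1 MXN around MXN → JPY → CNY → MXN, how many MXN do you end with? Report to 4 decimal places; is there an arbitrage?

Around MXN → JPY → CNY → MXN: 1 ÷ 0.13605 × 0.044785 ÷ 0.34162 = 0.963587
Product < 1; profitable direction is MXN → CNY → JPY → MXN.

0.9636 (arbitrage exists)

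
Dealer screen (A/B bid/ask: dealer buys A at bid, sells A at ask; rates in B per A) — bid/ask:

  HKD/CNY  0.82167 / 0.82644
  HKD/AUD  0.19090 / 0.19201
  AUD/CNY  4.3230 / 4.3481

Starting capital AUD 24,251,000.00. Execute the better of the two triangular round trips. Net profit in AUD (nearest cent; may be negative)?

Best loop AUD → CNY → HKD → AUD:
AUD 24,251,000.00 × 4.3230 (sell AUD at bid) = CNY 104,837,073.00
CNY 104,837,073.00 ÷ 0.82644 (buy HKD at ask) = HKD 126,853,822.42
HKD 126,853,822.42 × 0.19090 (sell HKD at bid) = AUD 24,216,394.70

Net result: AUD -34,605.30 (no profitable arbitrage after spreads)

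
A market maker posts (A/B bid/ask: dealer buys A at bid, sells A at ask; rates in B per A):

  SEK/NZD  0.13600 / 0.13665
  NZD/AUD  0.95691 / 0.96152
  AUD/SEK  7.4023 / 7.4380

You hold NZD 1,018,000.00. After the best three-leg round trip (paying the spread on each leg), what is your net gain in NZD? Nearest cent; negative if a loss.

Net profit: NZD 23,654.38

Best loop NZD → SEK → AUD → NZD:
NZD 1,018,000.00 ÷ 0.13665 (buy SEK at ask) = SEK 7,449,688.99
SEK 7,449,688.99 ÷ 7.4380 (buy AUD at ask) = AUD 1,001,571.52
AUD 1,001,571.52 ÷ 0.96152 (buy NZD at ask) = NZD 1,041,654.38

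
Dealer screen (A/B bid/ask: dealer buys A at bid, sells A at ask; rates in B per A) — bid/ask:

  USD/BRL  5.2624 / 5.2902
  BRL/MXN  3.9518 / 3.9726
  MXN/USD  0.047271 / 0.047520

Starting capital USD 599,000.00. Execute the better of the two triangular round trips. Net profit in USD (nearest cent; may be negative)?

Best loop USD → MXN → BRL → USD:
USD 599,000.00 ÷ 0.047520 (buy MXN at ask) = MXN 12,605,218.86
MXN 12,605,218.86 ÷ 3.9726 (buy BRL at ask) = BRL 3,173,040.04
BRL 3,173,040.04 ÷ 5.2902 (buy USD at ask) = USD 599,795.86

Net profit: USD 795.86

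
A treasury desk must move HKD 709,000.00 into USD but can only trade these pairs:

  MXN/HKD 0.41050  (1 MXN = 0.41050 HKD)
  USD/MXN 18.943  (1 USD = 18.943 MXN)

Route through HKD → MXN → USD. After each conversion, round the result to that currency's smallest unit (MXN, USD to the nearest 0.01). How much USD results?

USD 91,176.79

HKD 709,000.00 ÷ 0.41050 = MXN 1,727,162.00
MXN 1,727,162.00 ÷ 18.943 = USD 91,176.79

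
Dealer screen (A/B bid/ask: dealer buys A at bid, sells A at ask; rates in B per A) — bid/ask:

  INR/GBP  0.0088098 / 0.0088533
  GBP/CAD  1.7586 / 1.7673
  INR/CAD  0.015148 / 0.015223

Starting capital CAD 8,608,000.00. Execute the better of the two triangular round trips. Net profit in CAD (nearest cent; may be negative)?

Net profit: CAD 152,625.77

Best loop CAD → INR → GBP → CAD:
CAD 8,608,000.00 ÷ 0.015223 (buy INR at ask) = INR 565,460,158.97
INR 565,460,158.97 × 0.0088098 (sell INR at bid) = GBP 4,981,590.91
GBP 4,981,590.91 × 1.7586 (sell GBP at bid) = CAD 8,760,625.77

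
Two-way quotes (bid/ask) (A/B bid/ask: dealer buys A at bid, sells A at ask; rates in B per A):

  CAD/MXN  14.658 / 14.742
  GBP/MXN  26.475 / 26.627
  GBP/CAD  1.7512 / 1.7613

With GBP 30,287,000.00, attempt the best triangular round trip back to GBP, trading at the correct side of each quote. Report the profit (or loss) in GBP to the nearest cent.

Net profit: GBP 594,791.35

Best loop GBP → MXN → CAD → GBP:
GBP 30,287,000.00 × 26.475 (sell GBP at bid) = MXN 801,848,325.00
MXN 801,848,325.00 ÷ 14.742 (buy CAD at ask) = CAD 54,392,099.10
CAD 54,392,099.10 ÷ 1.7613 (buy GBP at ask) = GBP 30,881,791.35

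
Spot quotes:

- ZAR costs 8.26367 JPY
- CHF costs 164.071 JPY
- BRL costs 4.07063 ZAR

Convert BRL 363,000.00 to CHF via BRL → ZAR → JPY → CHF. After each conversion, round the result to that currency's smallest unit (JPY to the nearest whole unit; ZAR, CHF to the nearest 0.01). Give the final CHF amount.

CHF 74,423.38

BRL 363,000.00 × 4.07063 = ZAR 1,477,638.69
ZAR 1,477,638.69 × 8.26367 = JPY 12,210,719
JPY 12,210,719 ÷ 164.071 = CHF 74,423.38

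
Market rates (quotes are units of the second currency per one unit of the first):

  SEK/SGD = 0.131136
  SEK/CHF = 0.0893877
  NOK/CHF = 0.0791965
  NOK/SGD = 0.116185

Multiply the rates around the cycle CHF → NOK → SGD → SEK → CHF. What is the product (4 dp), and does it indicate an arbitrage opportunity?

1.0000 (no arbitrage)

Around CHF → NOK → SGD → SEK → CHF: 1 ÷ 0.0791965 × 0.116185 ÷ 0.131136 × 0.0893877 = 1.000000
Product ≈ 1 (deviation 0.000%, within rounding noise).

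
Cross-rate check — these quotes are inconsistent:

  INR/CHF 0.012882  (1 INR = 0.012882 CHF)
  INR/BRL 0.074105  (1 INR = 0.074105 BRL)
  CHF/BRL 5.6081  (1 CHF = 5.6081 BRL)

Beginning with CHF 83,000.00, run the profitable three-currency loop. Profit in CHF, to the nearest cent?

Profit: CHF 2,138.61

Profitable loop is CHF → INR → BRL → CHF:
CHF 83,000.00 ÷ 0.012882 = INR 6,443,098.90
INR 6,443,098.90 × 0.074105 = BRL 477,465.84
BRL 477,465.84 ÷ 5.6081 = CHF 85,138.61
Profit = CHF 85,138.61 − CHF 83,000.00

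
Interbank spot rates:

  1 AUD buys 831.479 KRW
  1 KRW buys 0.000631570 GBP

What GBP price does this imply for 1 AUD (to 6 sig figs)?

AUD/GBP = 0.525137

1 AUD × 831.479 = 831.479 KRW
831.479 KRW × 0.000631570 = 0.525137 GBP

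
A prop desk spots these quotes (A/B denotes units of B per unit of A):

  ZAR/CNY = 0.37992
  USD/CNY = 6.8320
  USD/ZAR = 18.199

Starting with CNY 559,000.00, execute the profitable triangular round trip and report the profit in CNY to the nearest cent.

Profitable loop is CNY → USD → ZAR → CNY:
CNY 559,000.00 ÷ 6.8320 = USD 81,820.84
USD 81,820.84 × 18.199 = ZAR 1,489,057.52
ZAR 1,489,057.52 × 0.37992 = CNY 565,722.73
Profit = CNY 565,722.73 − CNY 559,000.00

Profit: CNY 6,722.73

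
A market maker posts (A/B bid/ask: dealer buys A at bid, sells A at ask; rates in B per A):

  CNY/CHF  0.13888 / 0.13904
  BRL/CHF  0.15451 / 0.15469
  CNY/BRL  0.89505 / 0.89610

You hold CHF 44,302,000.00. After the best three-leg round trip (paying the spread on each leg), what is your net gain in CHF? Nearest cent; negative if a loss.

Best loop CHF → BRL → CNY → CHF:
CHF 44,302,000.00 ÷ 0.15469 (buy BRL at ask) = BRL 286,392,139.12
BRL 286,392,139.12 ÷ 0.89610 (buy CNY at ask) = CNY 319,598,414.37
CNY 319,598,414.37 × 0.13888 (sell CNY at bid) = CHF 44,385,827.79

Net profit: CHF 83,827.79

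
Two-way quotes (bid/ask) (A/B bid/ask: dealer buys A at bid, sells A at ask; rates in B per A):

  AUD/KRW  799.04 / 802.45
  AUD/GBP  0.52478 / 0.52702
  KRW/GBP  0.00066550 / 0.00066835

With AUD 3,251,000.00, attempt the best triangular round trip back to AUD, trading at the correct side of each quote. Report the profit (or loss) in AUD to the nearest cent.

Best loop AUD → KRW → GBP → AUD:
AUD 3,251,000.00 × 799.04 (sell AUD at bid) = KRW 2,597,679,040
KRW 2,597,679,040 × 0.00066550 (sell KRW at bid) = GBP 1,728,755.40
GBP 1,728,755.40 ÷ 0.52702 (buy AUD at ask) = AUD 3,280,246.29

Net profit: AUD 29,246.29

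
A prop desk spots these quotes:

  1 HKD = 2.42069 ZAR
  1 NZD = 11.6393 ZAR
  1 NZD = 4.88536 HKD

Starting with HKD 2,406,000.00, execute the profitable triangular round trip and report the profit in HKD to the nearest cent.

Profit: HKD 38,581.43

Profitable loop is HKD → ZAR → NZD → HKD:
HKD 2,406,000.00 × 2.42069 = ZAR 5,824,180.14
ZAR 5,824,180.14 ÷ 11.6393 = NZD 500,389.21
NZD 500,389.21 × 4.88536 = HKD 2,444,581.43
Profit = HKD 2,444,581.43 − HKD 2,406,000.00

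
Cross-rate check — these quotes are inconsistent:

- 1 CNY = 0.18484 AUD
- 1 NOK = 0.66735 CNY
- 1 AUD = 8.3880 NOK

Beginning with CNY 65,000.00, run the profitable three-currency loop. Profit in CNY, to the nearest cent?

Profitable loop is CNY → AUD → NOK → CNY:
CNY 65,000.00 × 0.18484 = AUD 12,014.60
AUD 12,014.60 × 8.3880 = NOK 100,778.46
NOK 100,778.46 × 0.66735 = CNY 67,254.51
Profit = CNY 67,254.51 − CNY 65,000.00

Profit: CNY 2,254.51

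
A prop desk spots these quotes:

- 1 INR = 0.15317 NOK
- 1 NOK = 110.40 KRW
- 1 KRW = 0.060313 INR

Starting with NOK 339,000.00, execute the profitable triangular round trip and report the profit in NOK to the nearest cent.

Profitable loop is NOK → KRW → INR → NOK:
NOK 339,000.00 × 110.40 = KRW 37,425,600
KRW 37,425,600 × 0.060313 = INR 2,257,250.21
INR 2,257,250.21 × 0.15317 = NOK 345,743.02
Profit = NOK 345,743.02 − NOK 339,000.00

Profit: NOK 6,743.02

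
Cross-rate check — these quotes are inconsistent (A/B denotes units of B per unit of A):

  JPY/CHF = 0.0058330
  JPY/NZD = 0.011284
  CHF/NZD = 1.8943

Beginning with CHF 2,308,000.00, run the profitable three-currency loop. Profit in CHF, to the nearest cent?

Profitable loop is CHF → JPY → NZD → CHF:
CHF 2,308,000.00 ÷ 0.0058330 = JPY 395,679,753
JPY 395,679,753 × 0.011284 = NZD 4,464,850.33
NZD 4,464,850.33 ÷ 1.8943 = CHF 2,356,992.21
Profit = CHF 2,356,992.21 − CHF 2,308,000.00

Profit: CHF 48,992.21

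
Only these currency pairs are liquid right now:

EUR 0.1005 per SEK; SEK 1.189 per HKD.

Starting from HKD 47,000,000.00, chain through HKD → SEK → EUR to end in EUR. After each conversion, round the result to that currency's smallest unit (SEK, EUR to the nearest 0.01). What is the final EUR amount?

EUR 5,616,241.50

HKD 47,000,000.00 × 1.189 = SEK 55,883,000.00
SEK 55,883,000.00 × 0.1005 = EUR 5,616,241.50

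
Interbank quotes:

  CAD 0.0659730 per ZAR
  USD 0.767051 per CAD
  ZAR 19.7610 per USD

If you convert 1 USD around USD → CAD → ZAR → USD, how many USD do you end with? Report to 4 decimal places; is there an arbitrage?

1.0000 (no arbitrage)

Around USD → CAD → ZAR → USD: 1 ÷ 0.767051 ÷ 0.0659730 ÷ 19.7610 = 1.000001
Product ≈ 1 (deviation 0.000%, within rounding noise).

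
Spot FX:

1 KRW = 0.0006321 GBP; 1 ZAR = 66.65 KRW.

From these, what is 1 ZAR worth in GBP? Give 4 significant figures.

1 ZAR × 66.65 = 66.65 KRW
66.65 KRW × 0.0006321 = 0.0421295 GBP

ZAR/GBP = 0.04213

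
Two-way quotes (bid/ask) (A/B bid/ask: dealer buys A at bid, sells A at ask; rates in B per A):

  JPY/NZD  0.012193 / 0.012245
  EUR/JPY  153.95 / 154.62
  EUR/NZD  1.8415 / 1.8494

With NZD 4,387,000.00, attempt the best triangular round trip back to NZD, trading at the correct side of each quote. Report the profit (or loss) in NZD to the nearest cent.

Net profit: NZD 65,737.04

Best loop NZD → EUR → JPY → NZD:
NZD 4,387,000.00 ÷ 1.8494 (buy EUR at ask) = EUR 2,372,120.69
EUR 2,372,120.69 × 153.95 (sell EUR at bid) = JPY 365,187,980
JPY 365,187,980 × 0.012193 (sell JPY at bid) = NZD 4,452,737.04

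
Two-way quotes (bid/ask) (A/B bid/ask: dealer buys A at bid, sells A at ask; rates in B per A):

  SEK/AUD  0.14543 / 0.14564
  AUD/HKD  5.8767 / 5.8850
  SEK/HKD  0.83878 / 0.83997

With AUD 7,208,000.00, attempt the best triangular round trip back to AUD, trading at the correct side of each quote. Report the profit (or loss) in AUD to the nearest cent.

Net profit: AUD 125,959.85

Best loop AUD → HKD → SEK → AUD:
AUD 7,208,000.00 × 5.8767 (sell AUD at bid) = HKD 42,359,253.60
HKD 42,359,253.60 ÷ 0.83997 (buy SEK at ask) = SEK 50,429,483.91
SEK 50,429,483.91 × 0.14543 (sell SEK at bid) = AUD 7,333,959.85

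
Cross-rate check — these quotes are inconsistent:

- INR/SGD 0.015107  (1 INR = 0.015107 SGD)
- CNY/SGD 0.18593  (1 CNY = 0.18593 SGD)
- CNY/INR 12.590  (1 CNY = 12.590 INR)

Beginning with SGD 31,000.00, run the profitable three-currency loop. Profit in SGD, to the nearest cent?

Profitable loop is SGD → CNY → INR → SGD:
SGD 31,000.00 ÷ 0.18593 = CNY 166,729.41
CNY 166,729.41 × 12.590 = INR 2,099,123.33
INR 2,099,123.33 × 0.015107 = SGD 31,711.46
Profit = SGD 31,711.46 − SGD 31,000.00

Profit: SGD 711.46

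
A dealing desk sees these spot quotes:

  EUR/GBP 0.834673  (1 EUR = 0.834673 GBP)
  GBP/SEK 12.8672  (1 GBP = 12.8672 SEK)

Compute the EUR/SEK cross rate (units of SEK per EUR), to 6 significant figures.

EUR/SEK = 10.7399

1 EUR × 0.834673 = 0.834673 GBP
0.834673 GBP × 12.8672 = 10.7399 SEK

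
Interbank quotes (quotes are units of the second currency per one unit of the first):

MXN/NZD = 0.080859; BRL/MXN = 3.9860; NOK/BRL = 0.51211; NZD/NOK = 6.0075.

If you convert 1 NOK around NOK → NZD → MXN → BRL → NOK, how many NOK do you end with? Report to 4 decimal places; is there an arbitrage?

1.0085 (arbitrage exists)

Around NOK → NZD → MXN → BRL → NOK: 1 ÷ 6.0075 ÷ 0.080859 ÷ 3.9860 ÷ 0.51211 = 1.008503
Product > 1; profitable direction is NOK → NZD → MXN → BRL → NOK.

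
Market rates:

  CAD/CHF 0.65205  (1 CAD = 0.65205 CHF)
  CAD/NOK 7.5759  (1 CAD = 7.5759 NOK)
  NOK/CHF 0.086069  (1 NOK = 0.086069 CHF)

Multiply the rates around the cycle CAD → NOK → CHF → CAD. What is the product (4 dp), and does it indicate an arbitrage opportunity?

Around CAD → NOK → CHF → CAD: 1 × 7.5759 × 0.086069 ÷ 0.65205 = 1.000000
Product ≈ 1 (deviation 0.000%, within rounding noise).

1.0000 (no arbitrage)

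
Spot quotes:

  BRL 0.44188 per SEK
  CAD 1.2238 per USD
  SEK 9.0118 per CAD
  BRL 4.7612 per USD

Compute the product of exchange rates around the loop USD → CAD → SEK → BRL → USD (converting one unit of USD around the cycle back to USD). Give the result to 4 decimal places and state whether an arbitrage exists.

1.0236 (arbitrage exists)

Around USD → CAD → SEK → BRL → USD: 1 × 1.2238 × 9.0118 × 0.44188 ÷ 4.7612 = 1.023552
Product > 1; profitable direction is USD → CAD → SEK → BRL → USD.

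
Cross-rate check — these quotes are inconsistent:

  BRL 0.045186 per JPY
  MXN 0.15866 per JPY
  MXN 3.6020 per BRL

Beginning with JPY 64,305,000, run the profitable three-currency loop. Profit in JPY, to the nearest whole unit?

Profit: JPY 1,661,721

Profitable loop is JPY → BRL → MXN → JPY:
JPY 64,305,000 × 0.045186 = BRL 2,905,685.73
BRL 2,905,685.73 × 3.6020 = MXN 10,466,280.00
MXN 10,466,280.00 ÷ 0.15866 = JPY 65,966,721
Profit = JPY 65,966,721 − JPY 64,305,000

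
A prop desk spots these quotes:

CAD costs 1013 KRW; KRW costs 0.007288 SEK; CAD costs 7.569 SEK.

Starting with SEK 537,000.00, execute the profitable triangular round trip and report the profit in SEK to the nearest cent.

Profit: SEK 13,547.74

Profitable loop is SEK → KRW → CAD → SEK:
SEK 537,000.00 ÷ 0.007288 = KRW 73,682,766
KRW 73,682,766 ÷ 1013 = CAD 72,737.18
CAD 72,737.18 × 7.569 = SEK 550,547.74
Profit = SEK 550,547.74 − SEK 537,000.00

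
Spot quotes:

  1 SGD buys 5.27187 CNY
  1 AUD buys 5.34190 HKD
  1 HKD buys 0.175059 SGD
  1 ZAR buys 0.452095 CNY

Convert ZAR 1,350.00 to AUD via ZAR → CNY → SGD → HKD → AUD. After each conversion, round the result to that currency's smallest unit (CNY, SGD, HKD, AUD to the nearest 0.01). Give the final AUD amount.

ZAR 1,350.00 × 0.452095 = CNY 610.33
CNY 610.33 ÷ 5.27187 = SGD 115.77
SGD 115.77 ÷ 0.175059 = HKD 661.32
HKD 661.32 ÷ 5.34190 = AUD 123.80

AUD 123.80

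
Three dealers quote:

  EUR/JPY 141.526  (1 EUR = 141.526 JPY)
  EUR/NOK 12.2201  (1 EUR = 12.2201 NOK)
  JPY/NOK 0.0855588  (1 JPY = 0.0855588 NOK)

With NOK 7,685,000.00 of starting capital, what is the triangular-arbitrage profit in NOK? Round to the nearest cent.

Profit: NOK 70,641.30

Profitable loop is NOK → JPY → EUR → NOK:
NOK 7,685,000.00 ÷ 0.0855588 = JPY 89,821,269
JPY 89,821,269 ÷ 141.526 = EUR 634,662.67
EUR 634,662.67 × 12.2201 = NOK 7,755,641.30
Profit = NOK 7,755,641.30 − NOK 7,685,000.00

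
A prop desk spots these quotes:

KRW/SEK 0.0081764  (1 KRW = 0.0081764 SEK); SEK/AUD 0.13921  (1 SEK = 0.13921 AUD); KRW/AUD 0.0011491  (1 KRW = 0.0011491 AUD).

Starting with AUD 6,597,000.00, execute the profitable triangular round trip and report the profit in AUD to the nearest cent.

Profitable loop is AUD → SEK → KRW → AUD:
AUD 6,597,000.00 ÷ 0.13921 = SEK 47,388,837.01
SEK 47,388,837.01 ÷ 0.0081764 = KRW 5,795,807,080
KRW 5,795,807,080 × 0.0011491 = AUD 6,659,961.92
Profit = AUD 6,659,961.92 − AUD 6,597,000.00

Profit: AUD 62,961.92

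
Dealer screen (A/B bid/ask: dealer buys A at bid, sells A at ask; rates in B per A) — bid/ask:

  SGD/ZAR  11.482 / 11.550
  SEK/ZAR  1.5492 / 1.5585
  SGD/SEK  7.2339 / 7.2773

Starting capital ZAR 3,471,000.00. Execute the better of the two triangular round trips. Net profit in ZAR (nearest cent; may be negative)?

Net profit: ZAR 42,945.90

Best loop ZAR → SEK → SGD → ZAR:
ZAR 3,471,000.00 ÷ 1.5585 (buy SEK at ask) = SEK 2,227,141.48
SEK 2,227,141.48 ÷ 7.2773 (buy SGD at ask) = SGD 306,039.53
SGD 306,039.53 × 11.482 (sell SGD at bid) = ZAR 3,513,945.90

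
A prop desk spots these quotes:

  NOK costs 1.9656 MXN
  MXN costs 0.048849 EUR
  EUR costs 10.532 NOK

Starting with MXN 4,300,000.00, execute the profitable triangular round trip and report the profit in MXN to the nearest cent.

Profit: MXN 48,406.41

Profitable loop is MXN → EUR → NOK → MXN:
MXN 4,300,000.00 × 0.048849 = EUR 210,050.70
EUR 210,050.70 × 10.532 = NOK 2,212,253.97
NOK 2,212,253.97 × 1.9656 = MXN 4,348,406.41
Profit = MXN 4,348,406.41 − MXN 4,300,000.00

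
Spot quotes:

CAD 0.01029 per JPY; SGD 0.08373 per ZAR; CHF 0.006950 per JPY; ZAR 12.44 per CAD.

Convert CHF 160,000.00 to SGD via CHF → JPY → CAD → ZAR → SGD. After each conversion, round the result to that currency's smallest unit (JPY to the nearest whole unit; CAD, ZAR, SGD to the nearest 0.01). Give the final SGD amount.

SGD 246,747.09

CHF 160,000.00 ÷ 0.006950 = JPY 23,021,583
JPY 23,021,583 × 0.01029 = CAD 236,892.09
CAD 236,892.09 × 12.44 = ZAR 2,946,937.60
ZAR 2,946,937.60 × 0.08373 = SGD 246,747.09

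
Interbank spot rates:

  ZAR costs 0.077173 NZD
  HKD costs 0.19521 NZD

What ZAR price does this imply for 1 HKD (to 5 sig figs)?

HKD/ZAR = 2.5295

1 HKD × 0.19521 = 0.19521 NZD
0.19521 NZD ÷ 0.077173 = 2.52951 ZAR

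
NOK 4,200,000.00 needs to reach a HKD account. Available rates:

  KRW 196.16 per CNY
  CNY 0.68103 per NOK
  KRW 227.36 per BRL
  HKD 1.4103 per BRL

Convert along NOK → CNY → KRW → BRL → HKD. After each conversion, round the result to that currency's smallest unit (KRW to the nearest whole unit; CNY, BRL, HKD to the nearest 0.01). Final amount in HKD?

HKD 3,480,354.09

NOK 4,200,000.00 × 0.68103 = CNY 2,860,326.00
CNY 2,860,326.00 × 196.16 = KRW 561,081,548
KRW 561,081,548 ÷ 227.36 = BRL 2,467,811.17
BRL 2,467,811.17 × 1.4103 = HKD 3,480,354.09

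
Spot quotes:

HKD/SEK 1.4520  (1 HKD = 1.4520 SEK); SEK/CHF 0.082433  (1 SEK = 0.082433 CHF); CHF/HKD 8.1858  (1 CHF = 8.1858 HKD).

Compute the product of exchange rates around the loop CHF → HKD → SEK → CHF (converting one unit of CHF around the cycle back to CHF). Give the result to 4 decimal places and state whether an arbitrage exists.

Around CHF → HKD → SEK → CHF: 1 × 8.1858 × 1.4520 × 0.082433 = 0.979781
Product < 1; profitable direction is CHF → SEK → HKD → CHF.

0.9798 (arbitrage exists)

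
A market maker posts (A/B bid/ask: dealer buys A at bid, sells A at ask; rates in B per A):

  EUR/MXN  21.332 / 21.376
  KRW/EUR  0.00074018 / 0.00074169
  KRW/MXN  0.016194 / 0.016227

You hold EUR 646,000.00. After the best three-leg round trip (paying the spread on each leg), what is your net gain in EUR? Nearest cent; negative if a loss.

Net profit: EUR 13,838.71

Best loop EUR → KRW → MXN → EUR:
EUR 646,000.00 ÷ 0.00074169 (buy KRW at ask) = KRW 870,983,834
KRW 870,983,834 × 0.016194 (sell KRW at bid) = MXN 14,104,712.21
MXN 14,104,712.21 ÷ 21.376 (buy EUR at ask) = EUR 659,838.71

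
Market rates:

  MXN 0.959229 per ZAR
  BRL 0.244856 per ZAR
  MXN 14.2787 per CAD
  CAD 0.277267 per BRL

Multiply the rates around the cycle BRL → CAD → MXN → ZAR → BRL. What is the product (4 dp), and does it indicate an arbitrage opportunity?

1.0106 (arbitrage exists)

Around BRL → CAD → MXN → ZAR → BRL: 1 × 0.277267 × 14.2787 ÷ 0.959229 × 0.244856 = 1.010591
Product > 1; profitable direction is BRL → CAD → MXN → ZAR → BRL.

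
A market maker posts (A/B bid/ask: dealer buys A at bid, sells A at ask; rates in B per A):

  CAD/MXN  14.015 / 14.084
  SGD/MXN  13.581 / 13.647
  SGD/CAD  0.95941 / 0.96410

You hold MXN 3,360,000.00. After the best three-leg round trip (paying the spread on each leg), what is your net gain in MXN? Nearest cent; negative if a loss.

Best loop MXN → CAD → SGD → MXN:
MXN 3,360,000.00 ÷ 14.084 (buy CAD at ask) = CAD 238,568.59
CAD 238,568.59 ÷ 0.96410 (buy SGD at ask) = SGD 247,452.12
SGD 247,452.12 × 13.581 (sell SGD at bid) = MXN 3,360,647.24

Net profit: MXN 647.24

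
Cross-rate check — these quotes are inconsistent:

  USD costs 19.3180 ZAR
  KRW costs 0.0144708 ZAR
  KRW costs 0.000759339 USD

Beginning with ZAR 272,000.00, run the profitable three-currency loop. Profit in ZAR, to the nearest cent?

Profitable loop is ZAR → KRW → USD → ZAR:
ZAR 272,000.00 ÷ 0.0144708 = KRW 18,796,473
KRW 18,796,473 × 0.000759339 = USD 14,272.89
USD 14,272.89 × 19.3180 = ZAR 275,723.78
Profit = ZAR 275,723.78 − ZAR 272,000.00

Profit: ZAR 3,723.78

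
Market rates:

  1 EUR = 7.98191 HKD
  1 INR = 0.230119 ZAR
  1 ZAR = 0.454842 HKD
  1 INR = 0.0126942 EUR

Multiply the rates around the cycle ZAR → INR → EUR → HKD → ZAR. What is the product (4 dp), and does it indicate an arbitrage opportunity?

0.9681 (arbitrage exists)

Around ZAR → INR → EUR → HKD → ZAR: 1 ÷ 0.230119 × 0.0126942 × 7.98191 ÷ 0.454842 = 0.968053
Product < 1; profitable direction is ZAR → HKD → EUR → INR → ZAR.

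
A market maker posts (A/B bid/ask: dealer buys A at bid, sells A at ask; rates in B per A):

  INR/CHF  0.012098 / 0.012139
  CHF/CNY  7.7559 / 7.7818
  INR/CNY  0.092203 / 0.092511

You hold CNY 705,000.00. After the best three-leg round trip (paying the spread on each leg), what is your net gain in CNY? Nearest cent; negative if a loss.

Best loop CNY → INR → CHF → CNY:
CNY 705,000.00 ÷ 0.092511 (buy INR at ask) = INR 7,620,715.37
INR 7,620,715.37 × 0.012098 (sell INR at bid) = CHF 92,195.41
CHF 92,195.41 × 7.7559 (sell CHF at bid) = CNY 715,058.42

Net profit: CNY 10,058.42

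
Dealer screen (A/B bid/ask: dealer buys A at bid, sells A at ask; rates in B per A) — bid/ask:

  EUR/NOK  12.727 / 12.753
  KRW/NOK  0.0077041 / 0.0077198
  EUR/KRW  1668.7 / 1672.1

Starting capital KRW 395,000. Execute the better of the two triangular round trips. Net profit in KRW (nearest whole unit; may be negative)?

Net profit: KRW 3,185

Best loop KRW → NOK → EUR → KRW:
KRW 395,000 × 0.0077041 (sell KRW at bid) = NOK 3,043.12
NOK 3,043.12 ÷ 12.753 (buy EUR at ask) = EUR 238.62
EUR 238.62 × 1668.7 (sell EUR at bid) = KRW 398,185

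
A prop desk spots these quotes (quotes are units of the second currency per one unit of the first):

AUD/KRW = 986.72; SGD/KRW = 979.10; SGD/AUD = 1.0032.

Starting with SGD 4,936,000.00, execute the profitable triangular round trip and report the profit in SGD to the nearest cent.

Profit: SGD 54,333.33

Profitable loop is SGD → AUD → KRW → SGD:
SGD 4,936,000.00 × 1.0032 = AUD 4,951,795.20
AUD 4,951,795.20 × 986.72 = KRW 4,886,035,360
KRW 4,886,035,360 ÷ 979.10 = SGD 4,990,333.33
Profit = SGD 4,990,333.33 − SGD 4,936,000.00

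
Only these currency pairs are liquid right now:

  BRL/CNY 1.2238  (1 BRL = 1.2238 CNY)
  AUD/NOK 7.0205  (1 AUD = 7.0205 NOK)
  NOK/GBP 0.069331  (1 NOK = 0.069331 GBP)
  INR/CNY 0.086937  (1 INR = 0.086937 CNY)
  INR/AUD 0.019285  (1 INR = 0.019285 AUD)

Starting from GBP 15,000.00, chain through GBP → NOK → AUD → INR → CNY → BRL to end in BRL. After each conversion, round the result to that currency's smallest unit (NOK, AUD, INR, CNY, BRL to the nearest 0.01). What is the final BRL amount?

BRL 113,519.45

GBP 15,000.00 ÷ 0.069331 = NOK 216,353.43
NOK 216,353.43 ÷ 7.0205 = AUD 30,817.38
AUD 30,817.38 ÷ 0.019285 = INR 1,597,997.41
INR 1,597,997.41 × 0.086937 = CNY 138,925.10
CNY 138,925.10 ÷ 1.2238 = BRL 113,519.45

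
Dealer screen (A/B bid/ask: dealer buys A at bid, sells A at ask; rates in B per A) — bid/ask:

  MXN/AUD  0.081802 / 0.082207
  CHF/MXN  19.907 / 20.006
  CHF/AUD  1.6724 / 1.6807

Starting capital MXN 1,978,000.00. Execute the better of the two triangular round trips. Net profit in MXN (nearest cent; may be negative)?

Best loop MXN → CHF → AUD → MXN:
MXN 1,978,000.00 ÷ 20.006 (buy CHF at ask) = CHF 98,870.34
CHF 98,870.34 × 1.6724 (sell CHF at bid) = AUD 165,350.75
AUD 165,350.75 ÷ 0.082207 (buy MXN at ask) = MXN 2,011,395.07

Net profit: MXN 33,395.07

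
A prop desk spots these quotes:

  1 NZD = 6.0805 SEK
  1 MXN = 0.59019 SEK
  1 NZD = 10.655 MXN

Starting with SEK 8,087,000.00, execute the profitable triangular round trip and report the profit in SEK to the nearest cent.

Profit: SEK 276,603.80

Profitable loop is SEK → NZD → MXN → SEK:
SEK 8,087,000.00 ÷ 6.0805 = NZD 1,329,989.31
NZD 1,329,989.31 × 10.655 = MXN 14,171,036.10
MXN 14,171,036.10 × 0.59019 = SEK 8,363,603.80
Profit = SEK 8,363,603.80 − SEK 8,087,000.00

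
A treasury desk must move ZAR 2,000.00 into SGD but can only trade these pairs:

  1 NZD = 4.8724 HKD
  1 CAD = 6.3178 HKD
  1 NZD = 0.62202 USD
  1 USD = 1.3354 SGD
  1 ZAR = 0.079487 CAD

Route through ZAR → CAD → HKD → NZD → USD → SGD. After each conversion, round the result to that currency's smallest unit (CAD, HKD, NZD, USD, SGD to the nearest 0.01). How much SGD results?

SGD 171.22

ZAR 2,000.00 × 0.079487 = CAD 158.97
CAD 158.97 × 6.3178 = HKD 1,004.34
HKD 1,004.34 ÷ 4.8724 = NZD 206.13
NZD 206.13 × 0.62202 = USD 128.22
USD 128.22 × 1.3354 = SGD 171.22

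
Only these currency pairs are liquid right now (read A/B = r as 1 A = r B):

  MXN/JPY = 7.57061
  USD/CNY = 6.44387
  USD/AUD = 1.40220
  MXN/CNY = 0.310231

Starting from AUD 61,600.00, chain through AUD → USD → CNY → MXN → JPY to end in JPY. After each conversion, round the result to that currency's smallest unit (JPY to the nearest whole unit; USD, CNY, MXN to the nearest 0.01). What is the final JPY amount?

JPY 6,908,174

AUD 61,600.00 ÷ 1.40220 = USD 43,930.97
USD 43,930.97 × 6.44387 = CNY 283,085.46
CNY 283,085.46 ÷ 0.310231 = MXN 912,498.94
MXN 912,498.94 × 7.57061 = JPY 6,908,174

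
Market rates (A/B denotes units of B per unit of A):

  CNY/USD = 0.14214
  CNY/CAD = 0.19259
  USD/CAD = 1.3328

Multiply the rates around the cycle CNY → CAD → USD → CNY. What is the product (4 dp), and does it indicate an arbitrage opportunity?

Around CNY → CAD → USD → CNY: 1 × 0.19259 ÷ 1.3328 ÷ 0.14214 = 1.016605
Product > 1; profitable direction is CNY → CAD → USD → CNY.

1.0166 (arbitrage exists)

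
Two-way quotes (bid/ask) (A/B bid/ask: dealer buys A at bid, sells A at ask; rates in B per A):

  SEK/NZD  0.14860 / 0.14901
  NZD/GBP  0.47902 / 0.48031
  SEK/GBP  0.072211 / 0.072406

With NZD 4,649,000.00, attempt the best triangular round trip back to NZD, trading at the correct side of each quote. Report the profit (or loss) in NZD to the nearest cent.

Best loop NZD → SEK → GBP → NZD:
NZD 4,649,000.00 ÷ 0.14901 (buy SEK at ask) = SEK 31,199,248.37
SEK 31,199,248.37 × 0.072211 (sell SEK at bid) = GBP 2,252,928.92
GBP 2,252,928.92 ÷ 0.48031 (buy NZD at ask) = NZD 4,690,572.60

Net profit: NZD 41,572.60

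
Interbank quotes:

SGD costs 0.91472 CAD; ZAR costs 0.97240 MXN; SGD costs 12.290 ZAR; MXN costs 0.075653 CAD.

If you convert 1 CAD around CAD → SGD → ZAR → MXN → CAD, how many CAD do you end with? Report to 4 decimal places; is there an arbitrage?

Around CAD → SGD → ZAR → MXN → CAD: 1 ÷ 0.91472 × 12.290 × 0.97240 × 0.075653 = 0.988405
Product < 1; profitable direction is CAD → MXN → ZAR → SGD → CAD.

0.9884 (arbitrage exists)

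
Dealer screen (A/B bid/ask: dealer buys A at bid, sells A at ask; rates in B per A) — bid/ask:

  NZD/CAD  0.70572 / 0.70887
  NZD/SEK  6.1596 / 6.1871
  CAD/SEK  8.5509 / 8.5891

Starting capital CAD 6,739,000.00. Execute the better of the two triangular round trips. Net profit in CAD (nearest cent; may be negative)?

Best loop CAD → NZD → SEK → CAD:
CAD 6,739,000.00 ÷ 0.70887 (buy NZD at ask) = NZD 9,506,679.65
NZD 9,506,679.65 × 6.1596 (sell NZD at bid) = SEK 58,557,343.94
SEK 58,557,343.94 ÷ 8.5891 (buy CAD at ask) = CAD 6,817,634.44

Net profit: CAD 78,634.44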